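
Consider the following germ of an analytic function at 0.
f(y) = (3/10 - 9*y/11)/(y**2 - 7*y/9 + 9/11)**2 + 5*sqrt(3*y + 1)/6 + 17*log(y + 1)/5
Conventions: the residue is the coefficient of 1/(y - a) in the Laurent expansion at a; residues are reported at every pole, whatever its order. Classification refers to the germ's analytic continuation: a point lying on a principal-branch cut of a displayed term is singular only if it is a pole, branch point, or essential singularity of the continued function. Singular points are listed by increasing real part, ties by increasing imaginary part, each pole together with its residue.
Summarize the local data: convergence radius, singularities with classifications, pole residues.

Denominator factor (y**2 - 7*y/9 + 9/11)^2: discriminant -2377/891, complex-conjugate roots (7/18) + ((1/198)*sqrt(26147))*i and (7/18) - ((1/198)*sqrt(26147))*i; poles of order 2, moduli (3/11)*sqrt(11) and (3/11)*sqrt(11).
Branch term (17/5)*log(1 - y/(-1)): its argument vanishes at y = -1, a logarithmic branch point, modulus 1.
Branch term (5/6)*sqrt(1 - y/(-1/3)): its argument vanishes at y = -1/3, a square-root branch point, modulus 1/3.
The radius of convergence is the smallest modulus among the singular points: 1/3.
The branch terms are analytic at (7/18) - ((1/198)*sqrt(26147))*i and contribute nothing to the residue; only the rational part matters.
The factor y**2 - 7*y/9 + 9/11 splits as (y - a)(y - a') with a = (7/18) - ((1/198)*sqrt(26147))*i, a' = (7/18) + ((1/198)*sqrt(26147))*i. At the order-2 pole a set g(y) = (y - a)^2*(rational part) = [3/10 - 9*y/11] / (y - a')^2.
Order-2 pole: residue = g'(a); g'((7/18) - ((1/198)*sqrt(26147))*i) = -((1458/28250645)*sqrt(26147))*i, so the residue is -((1458/28250645)*sqrt(26147))*i.
The branch terms are analytic at (7/18) + ((1/198)*sqrt(26147))*i and contribute nothing to the residue; only the rational part matters.
The factor y**2 - 7*y/9 + 9/11 splits as (y - a)(y - a') with a = (7/18) + ((1/198)*sqrt(26147))*i, a' = (7/18) - ((1/198)*sqrt(26147))*i. At the order-2 pole a set g(y) = (y - a)^2*(rational part) = [3/10 - 9*y/11] / (y - a')^2.
Order-2 pole: residue = g'(a); g'((7/18) + ((1/198)*sqrt(26147))*i) = ((1458/28250645)*sqrt(26147))*i, so the residue is ((1458/28250645)*sqrt(26147))*i.
List the singular points by increasing real part (a conjugate pair: the negative imaginary part first).

Radius of convergence at 0: 1/3.
At -1: a logarithmic branch point.
At -1/3: an algebraic (square-root) branch point.
At (7/18) - ((1/198)*sqrt(26147))*i: a pole of order 2; residue -((1458/28250645)*sqrt(26147))*i.
At (7/18) + ((1/198)*sqrt(26147))*i: a pole of order 2; residue ((1458/28250645)*sqrt(26147))*i.


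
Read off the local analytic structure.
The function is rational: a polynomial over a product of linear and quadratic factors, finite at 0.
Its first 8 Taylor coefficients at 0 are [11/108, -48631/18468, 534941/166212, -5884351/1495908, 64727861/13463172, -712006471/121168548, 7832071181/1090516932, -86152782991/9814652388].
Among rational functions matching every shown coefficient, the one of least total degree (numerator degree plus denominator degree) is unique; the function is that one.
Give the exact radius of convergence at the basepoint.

The radius of convergence is 9/11.

No rational of total degree below 2 reproduces all 8 coefficients; solving the [1/1] Pade equations on them gives f(j) = (1/12 - 39*j/19)/(j + 9/11), whose expansion matches every shown term.
Denominator factor (j + 9/11): pole of order 1 at -9/11, modulus 9/11.
The radius of convergence is the smallest modulus among the singular points: 9/11.


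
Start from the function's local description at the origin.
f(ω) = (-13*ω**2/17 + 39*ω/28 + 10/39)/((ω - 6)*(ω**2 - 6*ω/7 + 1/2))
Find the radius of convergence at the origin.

The radius of convergence is (1/2)*sqrt(2).

Denominator factor (ω**2 - 6*ω/7 + 1/2): discriminant -62/49, complex-conjugate roots (3/7) + ((1/14)*sqrt(62))*i and (3/7) - ((1/14)*sqrt(62))*i; poles of order 1, moduli (1/2)*sqrt(2) and (1/2)*sqrt(2).
Denominator factor (ω - 6): pole of order 1 at 6, modulus 6.
The radius of convergence is the smallest modulus among the singular points: (1/2)*sqrt(2).


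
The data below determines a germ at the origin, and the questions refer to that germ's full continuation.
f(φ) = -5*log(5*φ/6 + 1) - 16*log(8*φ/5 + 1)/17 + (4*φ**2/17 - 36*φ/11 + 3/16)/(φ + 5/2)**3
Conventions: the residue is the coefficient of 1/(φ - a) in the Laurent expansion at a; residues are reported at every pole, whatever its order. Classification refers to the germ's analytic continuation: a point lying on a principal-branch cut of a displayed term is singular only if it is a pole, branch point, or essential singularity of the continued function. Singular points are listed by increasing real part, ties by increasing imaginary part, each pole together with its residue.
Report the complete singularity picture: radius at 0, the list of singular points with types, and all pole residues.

Radius of convergence at 0: 5/8.
At -5/2: a pole of order 3; residue 4/17.
At -6/5: a logarithmic branch point.
At -5/8: a logarithmic branch point.

Denominator factor (φ + 5/2)^3: pole of order 3 at -5/2, modulus 5/2.
Branch term (-16/17)*log(1 - φ/(-5/8)): its argument vanishes at φ = -5/8, a logarithmic branch point, modulus 5/8.
Branch term (-5)*log(1 - φ/(-6/5)): its argument vanishes at φ = -6/5, a logarithmic branch point, modulus 6/5.
The radius of convergence is the smallest modulus among the singular points: 5/8.
The branch terms are analytic at -5/2 and contribute nothing to the residue; only the rational part matters.
At the order-3 pole -5/2 set g(φ) = (φ - (-5/2))^3*(rational part) = 4*φ**2/17 - 36*φ/11 + 3/16.
Order-3 pole: residue = g''(a)/2; g''(-5/2) = 8/17, so the residue is 4/17.
List the singular points by increasing real part (a conjugate pair: the negative imaginary part first).


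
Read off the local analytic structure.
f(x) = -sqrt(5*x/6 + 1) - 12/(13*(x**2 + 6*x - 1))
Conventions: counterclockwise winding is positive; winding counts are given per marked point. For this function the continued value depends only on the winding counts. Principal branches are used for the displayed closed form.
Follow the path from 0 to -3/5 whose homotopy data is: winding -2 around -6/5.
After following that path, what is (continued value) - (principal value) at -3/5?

Continued minus principal equals 0.

The rational part is single-valued and drops out of the difference; each branch term changes only by its own monodromy.
(-1)*sqrt(1 - x/(-6/5)): winding -2 is even, the square root returns to the same sheet, contribution 0.
Summing the contributions at x = -3/5 gives 0.


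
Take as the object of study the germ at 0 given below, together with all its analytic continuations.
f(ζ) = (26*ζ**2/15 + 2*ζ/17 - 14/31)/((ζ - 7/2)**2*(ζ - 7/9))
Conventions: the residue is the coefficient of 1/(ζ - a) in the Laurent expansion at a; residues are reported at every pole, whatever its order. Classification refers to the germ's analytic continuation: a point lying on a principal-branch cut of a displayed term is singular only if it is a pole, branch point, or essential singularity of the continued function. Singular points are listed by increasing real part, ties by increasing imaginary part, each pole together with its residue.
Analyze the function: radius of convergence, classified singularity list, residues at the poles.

Radius of convergence at 0: 7/9.
At 7/9: a pole of order 1; residue 251896/2711415.
At 7/2: a pole of order 2; residue 296526/180761.

Denominator factor (ζ - 7/2)^2: pole of order 2 at 7/2, modulus 7/2.
Denominator factor (ζ - 7/9): pole of order 1 at 7/9, modulus 7/9.
The radius of convergence is the smallest modulus among the singular points: 7/9.
At the order-1 pole 7/9 set g(ζ) = (ζ - (7/9))*f(ζ) = (26*ζ**2/15 + 2*ζ/17 - 14/31)/(ζ - 7/2)**2.
Simple pole: residue = g(a) at a = 7/9, which is 251896/2711415.
At the order-2 pole 7/2 set g(ζ) = (ζ - (7/2))^2*f(ζ) = (26*ζ**2/15 + 2*ζ/17 - 14/31)/(ζ - 7/9).
Order-2 pole: residue = g'(a); g'(7/2) = 296526/180761, so the residue is 296526/180761.
List the singular points by increasing real part (a conjugate pair: the negative imaginary part first).


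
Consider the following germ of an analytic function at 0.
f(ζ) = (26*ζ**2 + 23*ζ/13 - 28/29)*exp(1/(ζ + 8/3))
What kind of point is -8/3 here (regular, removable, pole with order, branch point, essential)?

The exponent 1/(ζ - (-8/3)) has a pole at -8/3, so exp(1/(ζ - (-8/3))) takes every nonzero value near it: an essential singularity (not a pole of any order).

The point is an essential singularity.


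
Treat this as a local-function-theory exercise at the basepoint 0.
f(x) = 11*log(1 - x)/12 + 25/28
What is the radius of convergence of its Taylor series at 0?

The radius of convergence is 1.

Branch term (11/12)*log(1 - x/(1)): its argument vanishes at x = 1, a logarithmic branch point, modulus 1.
The radius of convergence is the smallest modulus among the singular points: 1.


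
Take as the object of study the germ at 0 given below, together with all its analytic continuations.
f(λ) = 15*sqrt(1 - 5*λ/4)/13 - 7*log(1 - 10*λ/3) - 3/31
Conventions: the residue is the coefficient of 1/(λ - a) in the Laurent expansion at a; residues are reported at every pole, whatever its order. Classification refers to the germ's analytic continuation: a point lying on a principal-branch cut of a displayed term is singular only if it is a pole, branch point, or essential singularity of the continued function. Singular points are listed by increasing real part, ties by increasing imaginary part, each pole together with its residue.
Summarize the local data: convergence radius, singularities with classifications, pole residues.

Radius of convergence at 0: 3/10.
At 3/10: a logarithmic branch point.
At 4/5: an algebraic (square-root) branch point.

Branch term (-7)*log(1 - λ/(3/10)): its argument vanishes at λ = 3/10, a logarithmic branch point, modulus 3/10.
Branch term (15/13)*sqrt(1 - λ/(4/5)): its argument vanishes at λ = 4/5, a square-root branch point, modulus 4/5.
The radius of convergence is the smallest modulus among the singular points: 3/10.
List the singular points by increasing real part (a conjugate pair: the negative imaginary part first).


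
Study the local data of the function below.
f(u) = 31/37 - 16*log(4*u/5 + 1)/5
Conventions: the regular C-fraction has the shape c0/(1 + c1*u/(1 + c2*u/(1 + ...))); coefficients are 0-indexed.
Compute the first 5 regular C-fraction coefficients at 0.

Taylor coefficients (expand at 0): a_0 = 31/37, a_1 = -64/25, a_2 = 128/125, a_3 = -1024/1875, a_4 = 1024/3125.
c0 = a_0 = 31/37. Peel one level at a time: if S = 1 + c*u/S' with S'(0) = 1, then c is the u-coefficient of S and S' = c*u/(S - 1).
S_1 = c0/f = 1 + (2368/775)*u + (4873344/600625)*u^2 + ...; c1 = 2368/775.
S_2 = c1*u/(S_1 - 1) = 1 + (-2058/775)*u + (-4/75)*u^2 + ...; c2 = -2058/775.
S_3 = c2*u/(S_2 - 1) = 1 + (-62/3087)*u + (402008/47647845)*u^2 + ...; c3 = -62/3087.
S_4 = c3*u/(S_3 - 1) = 1 + (6484/15435)*u + ...; c4 = 6484/15435.

The regular C-fraction coefficients are [31/37, 2368/775, -2058/775, -62/3087, 6484/15435].


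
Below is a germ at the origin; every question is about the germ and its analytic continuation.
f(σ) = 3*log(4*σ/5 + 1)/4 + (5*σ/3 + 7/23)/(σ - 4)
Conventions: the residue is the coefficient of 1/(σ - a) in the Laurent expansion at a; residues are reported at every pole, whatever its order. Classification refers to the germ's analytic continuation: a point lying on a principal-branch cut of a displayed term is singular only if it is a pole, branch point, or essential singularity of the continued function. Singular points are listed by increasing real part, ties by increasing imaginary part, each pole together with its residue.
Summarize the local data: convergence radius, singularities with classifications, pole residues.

Denominator factor (σ - 4): pole of order 1 at 4, modulus 4.
Branch term (3/4)*log(1 - σ/(-5/4)): its argument vanishes at σ = -5/4, a logarithmic branch point, modulus 5/4.
The radius of convergence is the smallest modulus among the singular points: 5/4.
The branch term is analytic at 4 and contributes nothing to the residue; only the rational part matters.
At the order-1 pole 4 set g(σ) = (σ - (4))*(rational part) = 5*σ/3 + 7/23.
Simple pole: residue = g(a) at a = 4, which is 481/69.
List the singular points by increasing real part (a conjugate pair: the negative imaginary part first).

Radius of convergence at 0: 5/4.
At -5/4: a logarithmic branch point.
At 4: a pole of order 1; residue 481/69.


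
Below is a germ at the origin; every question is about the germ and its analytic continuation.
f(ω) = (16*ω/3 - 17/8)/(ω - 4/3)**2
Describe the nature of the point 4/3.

The denominator factor ω - 4/3 vanishes at 4/3 and appears to the power 2; the numerator there equals 359/72, nonzero, and no other factor vanishes.
Hence a pole whose order is the multiplicity, 2.

The point is a pole of order 2.


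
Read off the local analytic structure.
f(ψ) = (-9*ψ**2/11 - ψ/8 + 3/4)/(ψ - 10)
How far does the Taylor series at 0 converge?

The radius of convergence is 10.

Denominator factor (ψ - 10): pole of order 1 at 10, modulus 10.
The radius of convergence is the smallest modulus among the singular points: 10.


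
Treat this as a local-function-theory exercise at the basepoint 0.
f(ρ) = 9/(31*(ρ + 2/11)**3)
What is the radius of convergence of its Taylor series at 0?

The radius of convergence is 2/11.

Denominator factor (ρ + 2/11)^3: pole of order 3 at -2/11, modulus 2/11.
The radius of convergence is the smallest modulus among the singular points: 2/11.


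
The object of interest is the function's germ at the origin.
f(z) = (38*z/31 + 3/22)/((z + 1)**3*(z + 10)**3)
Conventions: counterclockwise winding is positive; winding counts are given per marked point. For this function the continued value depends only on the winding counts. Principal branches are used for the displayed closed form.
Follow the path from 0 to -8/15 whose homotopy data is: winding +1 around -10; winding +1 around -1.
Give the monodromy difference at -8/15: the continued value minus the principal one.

Continued minus principal equals 0.

The function is rational, hence single-valued: continuing it around any pole returns the same value, so the difference is 0.


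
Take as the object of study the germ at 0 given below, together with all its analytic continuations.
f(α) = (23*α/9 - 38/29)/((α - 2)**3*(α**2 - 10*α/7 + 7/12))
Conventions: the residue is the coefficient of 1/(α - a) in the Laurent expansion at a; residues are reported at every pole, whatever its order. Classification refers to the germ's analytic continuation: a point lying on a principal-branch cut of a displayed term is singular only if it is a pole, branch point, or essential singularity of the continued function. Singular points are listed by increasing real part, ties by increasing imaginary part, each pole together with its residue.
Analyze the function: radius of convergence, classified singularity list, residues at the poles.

Radius of convergence at 0: (1/6)*sqrt(21).
At (5/7) - ((1/42)*sqrt(129))*i: a pole of order 1; residue (-62112176/88410125) - ((13087564/11404906125)*sqrt(129))*i.
At (5/7) + ((1/42)*sqrt(129))*i: a pole of order 1; residue (-62112176/88410125) + ((13087564/11404906125)*sqrt(129))*i.
At 2: a pole of order 3; residue 124224352/88410125.


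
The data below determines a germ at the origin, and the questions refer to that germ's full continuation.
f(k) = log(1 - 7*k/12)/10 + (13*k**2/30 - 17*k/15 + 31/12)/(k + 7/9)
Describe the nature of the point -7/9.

The point is a pole of order 1.

The denominator factor k + 7/9 vanishes at -7/9 and appears to the power 1; the numerator there equals 18113/4860, nonzero, and no other factor vanishes.
The branch terms are analytic at this point.
Hence a pole whose order is the multiplicity, 1.


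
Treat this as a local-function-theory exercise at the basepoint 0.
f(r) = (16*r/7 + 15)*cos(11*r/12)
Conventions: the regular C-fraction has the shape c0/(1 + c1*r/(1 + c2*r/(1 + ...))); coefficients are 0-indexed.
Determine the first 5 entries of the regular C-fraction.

Taylor coefficients (expand at 0): a_0 = 15, a_1 = 16/7, a_2 = -605/96, a_3 = -121/126, a_4 = 73205/165888.
c0 = a_0 = 15. Peel one level at a time: if S = 1 + c*r/S' with S'(0) = 1, then c is the r-coefficient of S and S' = c*r/(S - 1).
S_1 = c0/f = 1 + (-16/105)*r + (52139/117600)*r^2 + ...; c1 = -16/105.
S_2 = c1*r/(S_1 - 1) = 1 + (52139/17920)*r + (6308819/786432)*r^2 + ...; c2 = 52139/17920.
S_3 = c2*r/(S_2 - 1) = 1 + (-4235/1536)*r + (-89676125/270288576)*r^2 + ...; c3 = -4235/1536.
S_4 = c3*r/(S_3 - 1) = 1 + (-169400/1407753)*r + ...; c4 = -169400/1407753.

The regular C-fraction coefficients are [15, -16/105, 52139/17920, -4235/1536, -169400/1407753].


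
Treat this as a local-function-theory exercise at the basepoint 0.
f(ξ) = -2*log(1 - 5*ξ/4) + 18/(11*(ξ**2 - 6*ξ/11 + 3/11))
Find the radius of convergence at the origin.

The radius of convergence is (1/11)*sqrt(33).

Denominator factor (ξ**2 - 6*ξ/11 + 3/11): discriminant -96/121, complex-conjugate roots (3/11) + ((2/11)*sqrt(6))*i and (3/11) - ((2/11)*sqrt(6))*i; poles of order 1, moduli (1/11)*sqrt(33) and (1/11)*sqrt(33).
Branch term (-2)*log(1 - ξ/(4/5)): its argument vanishes at ξ = 4/5, a logarithmic branch point, modulus 4/5.
The radius of convergence is the smallest modulus among the singular points: (1/11)*sqrt(33).


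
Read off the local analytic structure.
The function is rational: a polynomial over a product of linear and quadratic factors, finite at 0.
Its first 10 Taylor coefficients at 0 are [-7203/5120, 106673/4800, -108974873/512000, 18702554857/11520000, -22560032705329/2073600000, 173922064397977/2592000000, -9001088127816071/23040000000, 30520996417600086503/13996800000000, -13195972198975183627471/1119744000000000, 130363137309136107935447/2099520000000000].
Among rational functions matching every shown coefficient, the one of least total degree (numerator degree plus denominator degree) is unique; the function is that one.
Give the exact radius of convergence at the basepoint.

The radius of convergence is 4/3 - (2/21)*sqrt(133).

No rational of total degree below 8 reproduces all 10 coefficients; solving the [1/7] Pade equations on them gives f(δ) = (11*δ/12 - 21/32)/((δ + 5/2)*(δ**2 + 8*δ/3 + 4/7)**3), whose expansion matches every shown term.
Denominator factor (δ**2 + 8*δ/3 + 4/7)^3: discriminant 304/63, real irrational roots -4/3 + (2/21)*sqrt(133) and -4/3 - (2/21)*sqrt(133); poles of order 3, moduli 4/3 - (2/21)*sqrt(133) and 4/3 + (2/21)*sqrt(133).
Denominator factor (δ + 5/2): pole of order 1 at -5/2, modulus 5/2.
The radius of convergence is the smallest modulus among the singular points: 4/3 - (2/21)*sqrt(133).


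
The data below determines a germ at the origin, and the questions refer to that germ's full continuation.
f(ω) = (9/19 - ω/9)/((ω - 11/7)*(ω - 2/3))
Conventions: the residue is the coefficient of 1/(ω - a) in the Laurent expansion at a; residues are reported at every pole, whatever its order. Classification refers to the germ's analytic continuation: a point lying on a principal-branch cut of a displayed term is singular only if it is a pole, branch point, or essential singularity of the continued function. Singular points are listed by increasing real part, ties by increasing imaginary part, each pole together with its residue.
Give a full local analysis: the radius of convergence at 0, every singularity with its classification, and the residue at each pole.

Denominator factor (ω - 2/3): pole of order 1 at 2/3, modulus 2/3.
Denominator factor (ω - 11/7): pole of order 1 at 11/7, modulus 11/7.
The radius of convergence is the smallest modulus among the singular points: 2/3.
At the order-1 pole 2/3 set g(ω) = (ω - (2/3))*f(ω) = (9/19 - ω/9)/(ω - 11/7).
Simple pole: residue = g(a) at a = 2/3, which is -1435/3249.
At the order-1 pole 11/7 set g(ω) = (ω - (11/7))*f(ω) = (9/19 - ω/9)/(ω - 2/3).
Simple pole: residue = g(a) at a = 11/7, which is 358/1083.
List the singular points by increasing real part (a conjugate pair: the negative imaginary part first).

Radius of convergence at 0: 2/3.
At 2/3: a pole of order 1; residue -1435/3249.
At 11/7: a pole of order 1; residue 358/1083.


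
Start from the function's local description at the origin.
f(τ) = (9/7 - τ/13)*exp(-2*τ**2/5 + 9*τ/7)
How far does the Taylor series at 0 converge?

The factor exp(-2*τ**2/5 + 9*τ/7) is entire and contributes no finite singular point.
The polynomial part has no poles.
No finite singular points: the Taylor series at 0 converges everywhere.

The radius of convergence is infinite.


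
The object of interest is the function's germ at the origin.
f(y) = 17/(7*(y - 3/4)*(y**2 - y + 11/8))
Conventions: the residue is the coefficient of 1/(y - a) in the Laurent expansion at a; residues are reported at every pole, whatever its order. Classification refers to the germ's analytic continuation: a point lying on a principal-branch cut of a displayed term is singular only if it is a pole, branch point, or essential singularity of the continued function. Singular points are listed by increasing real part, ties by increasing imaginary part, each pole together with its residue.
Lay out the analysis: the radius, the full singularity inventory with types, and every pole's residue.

Denominator factor (y - 3/4): pole of order 1 at 3/4, modulus 3/4.
Denominator factor (y**2 - y + 11/8): discriminant -9/2, complex-conjugate roots (1/2) + ((3/4)*sqrt(2))*i and (1/2) - ((3/4)*sqrt(2))*i; poles of order 1, moduli (1/4)*sqrt(22) and (1/4)*sqrt(22).
The radius of convergence is the smallest modulus among the singular points: 3/4.
The factor y**2 - y + 11/8 splits as (y - a)(y - a') with a = (1/2) - ((3/4)*sqrt(2))*i, a' = (1/2) + ((3/4)*sqrt(2))*i. At the order-1 pole a set g(y) = (y - a)*f(y) = [17/(7*(y - 3/4))] / (y - a').
Simple pole: residue = g(a) at a = (1/2) - ((3/4)*sqrt(2))*i, which is (-136/133) - ((68/399)*sqrt(2))*i.
The factor y**2 - y + 11/8 splits as (y - a)(y - a') with a = (1/2) + ((3/4)*sqrt(2))*i, a' = (1/2) - ((3/4)*sqrt(2))*i. At the order-1 pole a set g(y) = (y - a)*f(y) = [17/(7*(y - 3/4))] / (y - a').
Simple pole: residue = g(a) at a = (1/2) + ((3/4)*sqrt(2))*i, which is (-136/133) + ((68/399)*sqrt(2))*i.
At the order-1 pole 3/4 set g(y) = (y - (3/4))*f(y) = 17/(7*(y**2 - y + 11/8)).
Simple pole: residue = g(a) at a = 3/4, which is 272/133.
List the singular points by increasing real part (a conjugate pair: the negative imaginary part first).

Radius of convergence at 0: 3/4.
At (1/2) - ((3/4)*sqrt(2))*i: a pole of order 1; residue (-136/133) - ((68/399)*sqrt(2))*i.
At (1/2) + ((3/4)*sqrt(2))*i: a pole of order 1; residue (-136/133) + ((68/399)*sqrt(2))*i.
At 3/4: a pole of order 1; residue 272/133.


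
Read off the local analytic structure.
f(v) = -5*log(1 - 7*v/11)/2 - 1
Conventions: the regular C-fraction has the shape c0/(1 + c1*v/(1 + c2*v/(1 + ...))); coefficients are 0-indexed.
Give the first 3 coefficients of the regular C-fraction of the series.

Taylor coefficients (expand at 0): a_0 = -1, a_1 = 35/22, a_2 = 245/484.
c0 = a_0 = -1. Peel one level at a time: if S = 1 + c*v/S' with S'(0) = 1, then c is the v-coefficient of S and S' = c*v/(S - 1).
S_1 = c0/f = 1 + (35/22)*v + (735/242)*v^2 + ...; c1 = 35/22.
S_2 = c1*v/(S_1 - 1) = 1 + (-21/11)*v + ...; c2 = -21/11.

The regular C-fraction coefficients are [-1, 35/22, -21/11].


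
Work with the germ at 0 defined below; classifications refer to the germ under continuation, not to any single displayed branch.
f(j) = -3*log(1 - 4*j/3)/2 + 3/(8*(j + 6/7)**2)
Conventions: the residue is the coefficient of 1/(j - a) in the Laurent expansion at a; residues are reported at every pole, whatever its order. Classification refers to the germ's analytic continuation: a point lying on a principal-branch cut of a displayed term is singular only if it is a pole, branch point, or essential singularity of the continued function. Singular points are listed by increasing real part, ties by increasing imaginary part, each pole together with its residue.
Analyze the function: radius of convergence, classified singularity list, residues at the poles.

Denominator factor (j + 6/7)^2: pole of order 2 at -6/7, modulus 6/7.
Branch term (-3/2)*log(1 - j/(3/4)): its argument vanishes at j = 3/4, a logarithmic branch point, modulus 3/4.
The radius of convergence is the smallest modulus among the singular points: 3/4.
The branch term is analytic at -6/7 and contributes nothing to the residue; only the rational part matters.
At the order-2 pole -6/7 set g(j) = (j - (-6/7))^2*(rational part) = 3/8.
Order-2 pole: residue = g'(a); g'(-6/7) = 0, so the residue is 0.
List the singular points by increasing real part (a conjugate pair: the negative imaginary part first).

Radius of convergence at 0: 3/4.
At -6/7: a pole of order 2; residue 0.
At 3/4: a logarithmic branch point.


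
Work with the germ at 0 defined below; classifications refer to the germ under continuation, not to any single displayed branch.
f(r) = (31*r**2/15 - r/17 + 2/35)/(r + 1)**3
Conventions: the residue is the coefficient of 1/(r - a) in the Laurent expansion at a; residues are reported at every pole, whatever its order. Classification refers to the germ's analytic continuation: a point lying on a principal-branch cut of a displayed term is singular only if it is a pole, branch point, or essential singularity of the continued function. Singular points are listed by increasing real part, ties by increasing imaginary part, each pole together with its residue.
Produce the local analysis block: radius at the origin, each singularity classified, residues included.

Radius of convergence at 0: 1.
At -1: a pole of order 3; residue 31/15.

Denominator factor (r + 1)^3: pole of order 3 at -1, modulus 1.
The radius of convergence is the smallest modulus among the singular points: 1.
At the order-3 pole -1 set g(r) = (r - (-1))^3*f(r) = 31*r**2/15 - r/17 + 2/35.
Order-3 pole: residue = g''(a)/2; g''(-1) = 62/15, so the residue is 31/15.


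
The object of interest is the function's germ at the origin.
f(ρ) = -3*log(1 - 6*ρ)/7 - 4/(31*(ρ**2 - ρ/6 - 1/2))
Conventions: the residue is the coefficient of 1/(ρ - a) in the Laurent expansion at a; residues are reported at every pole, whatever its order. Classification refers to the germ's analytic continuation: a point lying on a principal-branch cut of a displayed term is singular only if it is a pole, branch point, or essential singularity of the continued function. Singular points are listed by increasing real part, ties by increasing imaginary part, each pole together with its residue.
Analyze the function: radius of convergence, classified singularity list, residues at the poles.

Denominator factor (ρ**2 - ρ/6 - 1/2): discriminant 73/36, real irrational roots 1/12 + (1/12)*sqrt(73) and 1/12 - (1/12)*sqrt(73); poles of order 1, moduli 1/12 + (1/12)*sqrt(73) and -1/12 + (1/12)*sqrt(73).
Branch term (-3/7)*log(1 - ρ/(1/6)): its argument vanishes at ρ = 1/6, a logarithmic branch point, modulus 1/6.
The radius of convergence is the smallest modulus among the singular points: 1/6.
The branch term is analytic at 1/12 - (1/12)*sqrt(73) and contributes nothing to the residue; only the rational part matters.
The factor ρ**2 - ρ/6 - 1/2 splits as (ρ - a)(ρ - a') with a = 1/12 - (1/12)*sqrt(73), a' = 1/12 + (1/12)*sqrt(73). At the order-1 pole a set g(ρ) = (ρ - a)*(rational part) = [-4/31] / (ρ - a').
Simple pole: residue = g(a) at a = 1/12 - (1/12)*sqrt(73), which is (24/2263)*sqrt(73).
The branch term is analytic at 1/12 + (1/12)*sqrt(73) and contributes nothing to the residue; only the rational part matters.
The factor ρ**2 - ρ/6 - 1/2 splits as (ρ - a)(ρ - a') with a = 1/12 + (1/12)*sqrt(73), a' = 1/12 - (1/12)*sqrt(73). At the order-1 pole a set g(ρ) = (ρ - a)*(rational part) = [-4/31] / (ρ - a').
Simple pole: residue = g(a) at a = 1/12 + (1/12)*sqrt(73), which is -(24/2263)*sqrt(73).
List the singular points by increasing real part (a conjugate pair: the negative imaginary part first).

Radius of convergence at 0: 1/6.
At 1/12 - (1/12)*sqrt(73): a pole of order 1; residue (24/2263)*sqrt(73).
At 1/6: a logarithmic branch point.
At 1/12 + (1/12)*sqrt(73): a pole of order 1; residue -(24/2263)*sqrt(73).


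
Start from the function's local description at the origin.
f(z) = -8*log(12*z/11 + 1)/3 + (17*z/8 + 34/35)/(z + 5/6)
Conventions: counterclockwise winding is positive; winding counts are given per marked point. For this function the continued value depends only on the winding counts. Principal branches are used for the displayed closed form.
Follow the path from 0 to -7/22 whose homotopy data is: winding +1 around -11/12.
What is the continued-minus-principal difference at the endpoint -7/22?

Continued minus principal equals -(16/3)*pi*i.

The rational part is single-valued and drops out of the difference; each branch term changes only by its own monodromy.
(-8/3)*log(1 - z/(-11/12)): each positive loop around -11/12 adds 2*pi*i to the log, so winding +1 contributes (-8/3)*(1)*2*pi*i = -(16/3)*pi*i.
Summing the contributions at z = -7/22 gives -(16/3)*pi*i.


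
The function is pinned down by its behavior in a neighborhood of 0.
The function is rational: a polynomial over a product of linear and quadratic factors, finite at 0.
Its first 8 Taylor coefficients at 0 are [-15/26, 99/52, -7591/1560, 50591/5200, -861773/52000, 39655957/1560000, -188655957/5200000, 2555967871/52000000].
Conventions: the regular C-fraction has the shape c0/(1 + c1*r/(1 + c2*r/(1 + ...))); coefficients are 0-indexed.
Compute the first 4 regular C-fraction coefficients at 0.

The regular C-fraction coefficients are [-15/26, 33/10, -221/297, 125467/65637].

Taylor coefficients (read off): a_0 = -15/26, a_1 = 99/52, a_2 = -7591/1560, a_3 = 50591/5200.
c0 = a_0 = -15/26. Peel one level at a time: if S = 1 + c*r/S' with S'(0) = 1, then c is the r-coefficient of S and S' = c*r/(S - 1).
S_1 = c0/f = 1 + (33/10)*r + (221/90)*r^2 + ...; c1 = 33/10.
S_2 = c1*r/(S_1 - 1) = 1 + (-221/297)*r + (125467/88209)*r^2 + ...; c2 = -221/297.
S_3 = c2*r/(S_2 - 1) = 1 + (125467/65637)*r + ...; c3 = 125467/65637.


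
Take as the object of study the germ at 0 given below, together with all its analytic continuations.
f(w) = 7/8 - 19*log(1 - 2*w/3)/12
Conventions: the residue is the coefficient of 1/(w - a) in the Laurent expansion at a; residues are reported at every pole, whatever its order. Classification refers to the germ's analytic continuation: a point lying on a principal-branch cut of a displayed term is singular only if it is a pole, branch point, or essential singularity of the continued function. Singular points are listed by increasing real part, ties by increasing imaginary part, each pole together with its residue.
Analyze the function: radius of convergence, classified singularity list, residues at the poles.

Branch term (-19/12)*log(1 - w/(3/2)): its argument vanishes at w = 3/2, a logarithmic branch point, modulus 3/2.
The radius of convergence is the smallest modulus among the singular points: 3/2.

Radius of convergence at 0: 3/2.
At 3/2: a logarithmic branch point.


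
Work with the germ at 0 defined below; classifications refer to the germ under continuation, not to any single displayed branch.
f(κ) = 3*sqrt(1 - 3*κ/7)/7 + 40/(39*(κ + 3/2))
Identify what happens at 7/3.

The term (3/7)*sqrt(1 - κ/(7/3)) has argument 1 - 7/3/(7/3) = 0 at 7/3: a square-root (algebraic, two-sheeted) branch point; the remaining terms are analytic or single-valued there.

The point is an algebraic (square-root) branch point.


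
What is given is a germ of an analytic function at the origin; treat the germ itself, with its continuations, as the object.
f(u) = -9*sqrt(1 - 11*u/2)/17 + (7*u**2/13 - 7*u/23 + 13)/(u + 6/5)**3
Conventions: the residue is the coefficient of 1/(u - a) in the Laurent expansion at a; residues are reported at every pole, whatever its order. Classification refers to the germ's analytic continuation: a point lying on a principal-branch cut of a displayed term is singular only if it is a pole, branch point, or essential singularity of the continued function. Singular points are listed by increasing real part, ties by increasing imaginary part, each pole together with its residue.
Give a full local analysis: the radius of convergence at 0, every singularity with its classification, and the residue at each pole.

Denominator factor (u + 6/5)^3: pole of order 3 at -6/5, modulus 6/5.
Branch term (-9/17)*sqrt(1 - u/(2/11)): its argument vanishes at u = 2/11, a square-root branch point, modulus 2/11.
The radius of convergence is the smallest modulus among the singular points: 2/11.
The branch term is analytic at -6/5 and contributes nothing to the residue; only the rational part matters.
At the order-3 pole -6/5 set g(u) = (u - (-6/5))^3*(rational part) = 7*u**2/13 - 7*u/23 + 13.
Order-3 pole: residue = g''(a)/2; g''(-6/5) = 14/13, so the residue is 7/13.
List the singular points by increasing real part (a conjugate pair: the negative imaginary part first).

Radius of convergence at 0: 2/11.
At -6/5: a pole of order 3; residue 7/13.
At 2/11: an algebraic (square-root) branch point.


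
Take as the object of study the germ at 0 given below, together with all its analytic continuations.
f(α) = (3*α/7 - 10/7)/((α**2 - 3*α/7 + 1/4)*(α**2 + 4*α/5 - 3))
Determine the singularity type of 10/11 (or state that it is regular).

The point is a regular point.

Denominator factors: α**2 + 4*α/5 - 3 = -175/121 at α = 10/11; α**2 - 3*α/7 + 1/4 = 2327/3388 at α = 10/11 — none vanishes.
So the germ continues analytically to 10/11.


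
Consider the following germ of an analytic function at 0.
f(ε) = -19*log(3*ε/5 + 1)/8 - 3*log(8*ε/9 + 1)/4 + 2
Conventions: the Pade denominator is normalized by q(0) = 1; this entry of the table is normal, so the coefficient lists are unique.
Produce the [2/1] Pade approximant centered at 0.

Taylor coefficients needed (expand at 0): a_0 = 2, a_1 = -251/120, a_2 = 7817/10800, a_3 = -252659/729000.
Write the denominator as Q(ε) = 1 + q1*ε. Requiring Q*f - P = O(ε^4) with deg P <= 2 kills the coefficients of ε^3..ε^3 in Q*f:
  ε^3: a_3 + q1*a_2 = 0, i.e. -252659/729000 + (7817/10800)*q1 = 0.
Solving this linear system: q1 = 505318/1055295.
The numerator is Q*f truncated at degree 2: P0 = a_0 = 2; P1 = a_1 + q1*a_0 = -1914703/1688472; P2 = a_2 + q1*a_1 = -70353169/253270800.

The Pade approximant has numerator coefficients [2, -1914703/1688472, -70353169/253270800]; denominator coefficients [1, 505318/1055295].


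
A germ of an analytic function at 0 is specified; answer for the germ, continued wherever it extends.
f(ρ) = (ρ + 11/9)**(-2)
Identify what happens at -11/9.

The denominator factor ρ + 11/9 vanishes at -11/9 and appears to the power 2; the numerator there equals 1, nonzero, and no other factor vanishes.
Hence a pole whose order is the multiplicity, 2.

The point is a pole of order 2.


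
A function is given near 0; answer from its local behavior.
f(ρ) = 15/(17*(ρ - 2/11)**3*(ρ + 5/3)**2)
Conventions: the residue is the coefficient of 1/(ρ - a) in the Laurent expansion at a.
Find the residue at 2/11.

The residue is 53366445/235379297.

At the order-3 pole 2/11 set g(ρ) = (ρ - (2/11))^3*f(ρ) = 15/(17*(ρ + 5/3)**2).
Order-3 pole: residue = g''(a)/2; g''(2/11) = 106732890/235379297, so the residue is 53366445/235379297.


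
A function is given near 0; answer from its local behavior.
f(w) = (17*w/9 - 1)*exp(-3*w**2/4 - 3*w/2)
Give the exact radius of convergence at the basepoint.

The factor exp(-3*w**2/4 - 3*w/2) is entire and contributes no finite singular point.
The polynomial part has no poles.
No finite singular points: the Taylor series at 0 converges everywhere.

The radius of convergence is infinite.


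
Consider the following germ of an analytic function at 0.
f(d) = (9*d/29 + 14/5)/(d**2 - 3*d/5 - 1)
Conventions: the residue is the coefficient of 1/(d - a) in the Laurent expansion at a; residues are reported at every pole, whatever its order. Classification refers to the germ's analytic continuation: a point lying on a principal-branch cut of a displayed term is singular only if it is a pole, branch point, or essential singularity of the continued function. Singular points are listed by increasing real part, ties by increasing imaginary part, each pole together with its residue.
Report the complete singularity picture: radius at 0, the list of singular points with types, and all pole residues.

Radius of convergence at 0: -3/10 + (1/10)*sqrt(109).
At 3/10 - (1/10)*sqrt(109): a pole of order 1; residue 9/58 - (839/6322)*sqrt(109).
At 3/10 + (1/10)*sqrt(109): a pole of order 1; residue 9/58 + (839/6322)*sqrt(109).

Denominator factor (d**2 - 3*d/5 - 1): discriminant 109/25, real irrational roots 3/10 + (1/10)*sqrt(109) and 3/10 - (1/10)*sqrt(109); poles of order 1, moduli 3/10 + (1/10)*sqrt(109) and -3/10 + (1/10)*sqrt(109).
The radius of convergence is the smallest modulus among the singular points: -3/10 + (1/10)*sqrt(109).
The factor d**2 - 3*d/5 - 1 splits as (d - a)(d - a') with a = 3/10 - (1/10)*sqrt(109), a' = 3/10 + (1/10)*sqrt(109). At the order-1 pole a set g(d) = (d - a)*f(d) = [9*d/29 + 14/5] / (d - a').
Simple pole: residue = g(a) at a = 3/10 - (1/10)*sqrt(109), which is 9/58 - (839/6322)*sqrt(109).
The factor d**2 - 3*d/5 - 1 splits as (d - a)(d - a') with a = 3/10 + (1/10)*sqrt(109), a' = 3/10 - (1/10)*sqrt(109). At the order-1 pole a set g(d) = (d - a)*f(d) = [9*d/29 + 14/5] / (d - a').
Simple pole: residue = g(a) at a = 3/10 + (1/10)*sqrt(109), which is 9/58 + (839/6322)*sqrt(109).
List the singular points by increasing real part (a conjugate pair: the negative imaginary part first).


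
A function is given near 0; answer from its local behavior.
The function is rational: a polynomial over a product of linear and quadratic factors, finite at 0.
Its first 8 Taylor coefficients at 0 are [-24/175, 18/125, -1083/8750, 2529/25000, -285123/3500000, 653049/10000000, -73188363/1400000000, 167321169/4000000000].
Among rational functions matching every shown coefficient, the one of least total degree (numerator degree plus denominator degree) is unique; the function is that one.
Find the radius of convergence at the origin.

The radius of convergence is 5/4.

No rational of total degree below 2 reproduces all 8 coefficients; solving the [0/2] Pade equations on them gives f(v) = -24/(35*(v + 5/4)*(v + 4)), whose expansion matches every shown term.
Denominator factor (v + 5/4): pole of order 1 at -5/4, modulus 5/4.
Denominator factor (v + 4): pole of order 1 at -4, modulus 4.
The radius of convergence is the smallest modulus among the singular points: 5/4.


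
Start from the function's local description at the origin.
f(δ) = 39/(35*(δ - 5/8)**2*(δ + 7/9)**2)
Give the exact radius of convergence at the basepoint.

Denominator factor (δ - 5/8)^2: pole of order 2 at 5/8, modulus 5/8.
Denominator factor (δ + 7/9)^2: pole of order 2 at -7/9, modulus 7/9.
The radius of convergence is the smallest modulus among the singular points: 5/8.

The radius of convergence is 5/8.


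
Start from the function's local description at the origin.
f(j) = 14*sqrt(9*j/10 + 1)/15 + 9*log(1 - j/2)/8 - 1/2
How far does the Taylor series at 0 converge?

The radius of convergence is 10/9.

Branch term (14/15)*sqrt(1 - j/(-10/9)): its argument vanishes at j = -10/9, a square-root branch point, modulus 10/9.
Branch term (9/8)*log(1 - j/(2)): its argument vanishes at j = 2, a logarithmic branch point, modulus 2.
The radius of convergence is the smallest modulus among the singular points: 10/9.


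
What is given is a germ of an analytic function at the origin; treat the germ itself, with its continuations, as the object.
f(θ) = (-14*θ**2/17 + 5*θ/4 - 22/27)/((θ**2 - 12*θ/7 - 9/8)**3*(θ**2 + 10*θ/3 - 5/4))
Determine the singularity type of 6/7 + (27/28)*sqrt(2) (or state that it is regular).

The denominator factor θ**2 - 12*θ/7 - 9/8 vanishes at 6/7 + (27/28)*sqrt(2) and appears to the power 3; the numerator there equals -24161/12852 - (297/1904)*sqrt(2), nonzero, and no other factor vanishes.
Hence a pole whose order is the multiplicity, 3.

The point is a pole of order 3.
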